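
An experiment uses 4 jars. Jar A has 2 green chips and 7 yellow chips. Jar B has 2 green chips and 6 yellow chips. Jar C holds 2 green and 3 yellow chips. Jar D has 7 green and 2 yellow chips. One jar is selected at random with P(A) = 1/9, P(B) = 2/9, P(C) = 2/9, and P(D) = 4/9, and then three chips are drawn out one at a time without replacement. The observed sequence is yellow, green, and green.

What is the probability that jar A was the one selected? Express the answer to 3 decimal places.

0.029

Under each hypothesis, the probability of the observed sequence is: P(data | jar A) = (7/9)(2/8)(1/7) = 0.027778; P(data | jar B) = (6/8)(2/7)(1/6) = 0.035714; P(data | jar C) = (3/5)(2/4)(1/3) = 0.1; P(data | jar D) = (2/9)(7/8)(6/7) = 0.16667.
The prior-weighted likelihoods are 1/9 · 0.027778 = 0.0030864, 2/9 · 0.035714 = 0.0079365, 2/9 · 0.1 = 0.022222, 4/9 · 0.16667 = 0.074074; with total 0.10732.
Therefore the posterior P(jar A | data) = (0.0030864) / (0.10732) = 0.028759.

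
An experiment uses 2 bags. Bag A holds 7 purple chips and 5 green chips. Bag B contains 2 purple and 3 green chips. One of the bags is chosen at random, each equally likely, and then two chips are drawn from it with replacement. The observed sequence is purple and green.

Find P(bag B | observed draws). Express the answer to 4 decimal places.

0.4968

The likelihood of the observed sequence under each hypothesis: P(data | bag A) = (7/12)(5/12) = 0.24306; P(data | bag B) = (2/5)(3/5) = 0.24.
Multiplying each by its prior: 1/2 · 0.24306 = 0.12153, 1/2 · 0.24 = 0.12; with total 0.24153.
Hence P(bag B | data) = (0.12) / (0.24153) = 0.49684.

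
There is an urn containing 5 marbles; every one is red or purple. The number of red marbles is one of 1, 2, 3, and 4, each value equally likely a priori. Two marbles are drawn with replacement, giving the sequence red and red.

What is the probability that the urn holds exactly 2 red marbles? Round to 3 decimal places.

For each hypothesis, P(data | H) works out to: P(data | r = 1) = (1/5)(1/5) = 1/25; P(data | r = 2) = (2/5)(2/5) = 4/25; P(data | r = 3) = (3/5)(3/5) = 9/25; P(data | r = 4) = (4/5)(4/5) = 16/25.
Multiplying each by its prior: 1/4 · 1/25 = 1/100, 1/4 · 4/25 = 1/25, 1/4 · 9/25 = 9/100, 1/4 · 16/25 = 4/25; summing to 3/10.
So P(r = 2 | data) = (1/25) / (3/10) = 2/15.

0.133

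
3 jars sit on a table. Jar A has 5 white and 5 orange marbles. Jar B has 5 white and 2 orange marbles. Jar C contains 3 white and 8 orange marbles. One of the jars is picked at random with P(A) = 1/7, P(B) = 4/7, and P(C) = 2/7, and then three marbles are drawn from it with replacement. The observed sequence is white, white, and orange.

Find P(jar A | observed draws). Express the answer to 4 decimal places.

For each hypothesis, P(data | H) works out to: P(data | jar A) = (5/10)(5/10)(5/10) = 0.125; P(data | jar B) = (5/7)(5/7)(2/7) = 0.14577; P(data | jar C) = (3/11)(3/11)(8/11) = 0.054095.
The prior-weighted likelihoods are 1/7 · 0.125 = 0.017857, 4/7 · 0.14577 = 0.083299, 2/7 · 0.054095 = 0.015456; these sum to 0.11661.
So P(jar A | data) = (0.017857) / (0.11661) = 0.15313.

0.1531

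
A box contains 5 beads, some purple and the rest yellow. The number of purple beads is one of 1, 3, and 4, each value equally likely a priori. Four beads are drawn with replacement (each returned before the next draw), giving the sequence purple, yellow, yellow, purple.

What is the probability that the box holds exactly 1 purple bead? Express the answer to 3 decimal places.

0.235

Compute the likelihood of the observed sequence for each case: P(data | r = 1) = (1/5)(4/5)(4/5)(1/5) = 0.0256; P(data | r = 3) = (3/5)(2/5)(2/5)(3/5) = 0.0576; P(data | r = 4) = (4/5)(1/5)(1/5)(4/5) = 0.0256.
The prior-weighted likelihoods are 1/3 · 0.0256 = 0.0085333, 1/3 · 0.0576 = 0.0192, 1/3 · 0.0256 = 0.0085333; with total 0.036267.
Hence P(r = 1 | data) = (0.0085333) / (0.036267) = 0.23529.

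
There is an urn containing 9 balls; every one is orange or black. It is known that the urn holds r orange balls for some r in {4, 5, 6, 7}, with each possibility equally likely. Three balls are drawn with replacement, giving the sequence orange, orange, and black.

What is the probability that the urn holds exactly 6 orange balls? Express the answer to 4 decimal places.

0.2798

For each hypothesis, P(data | H) works out to: P(data | r = 4) = (4/9)(4/9)(5/9) = 0.10974; P(data | r = 5) = (5/9)(5/9)(4/9) = 0.13717; P(data | r = 6) = (6/9)(6/9)(3/9) = 0.14815; P(data | r = 7) = (7/9)(7/9)(2/9) = 0.13443.
The prior-weighted likelihoods are 1/4 · 0.10974 = 0.027435, 1/4 · 0.13717 = 0.034294, 1/4 · 0.14815 = 0.037037, 1/4 · 0.13443 = 0.033608; summing to 0.13237.
So P(r = 6 | data) = (0.037037) / (0.13237) = 0.27979.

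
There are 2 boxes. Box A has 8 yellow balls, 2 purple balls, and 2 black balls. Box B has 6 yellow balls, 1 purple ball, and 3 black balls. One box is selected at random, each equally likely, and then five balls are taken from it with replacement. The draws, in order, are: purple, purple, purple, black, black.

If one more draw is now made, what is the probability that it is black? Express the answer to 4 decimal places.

0.2216

For each hypothesis, P(data | H) works out to: P(data | box A) = (2/12)(2/12)(2/12)(2/12)(2/12) = 0.0001286; P(data | box B) = (1/10)(1/10)(1/10)(3/10)(3/10) = 9e-05.
Weighting by the prior gives 1/2 · 0.0001286 = 6.43e-05, 1/2 · 9e-05 = 4.5e-05; with total 0.0001093.
Dividing through by the total gives posterior P(box A | data) = 0.58829, P(box B | data) = 0.41171.
The predictive probability is P(black next | data) = (1/6)(0.58829) + (3/10)(0.41171) = 0.22156.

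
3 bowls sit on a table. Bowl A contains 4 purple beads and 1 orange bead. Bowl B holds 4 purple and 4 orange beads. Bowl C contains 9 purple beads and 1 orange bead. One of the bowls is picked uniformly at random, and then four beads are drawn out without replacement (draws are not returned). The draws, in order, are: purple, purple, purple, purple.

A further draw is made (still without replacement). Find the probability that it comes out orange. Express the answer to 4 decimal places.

0.3860

Compute the likelihood of the observed sequence for each case: P(data | bowl A) = (4/5)(3/4)(2/3)(1/2) = 1/5; P(data | bowl B) = (4/8)(3/7)(2/6)(1/5) = 1/70; P(data | bowl C) = (9/10)(8/9)(7/8)(6/7) = 3/5.
The prior-weighted likelihoods are 1/3 · 1/5 = 1/15, 1/3 · 1/70 = 1/210, 1/3 · 3/5 = 1/5; summing to 19/70.
Dividing through by the total gives posterior P(bowl A | data) = 14/57, P(bowl B | data) = 1/57, P(bowl C | data) = 14/19.
Averaging over the posterior, P(orange next | data) = (1)(14/57) + (1)(1/57) + (1/6)(14/19) = 22/57.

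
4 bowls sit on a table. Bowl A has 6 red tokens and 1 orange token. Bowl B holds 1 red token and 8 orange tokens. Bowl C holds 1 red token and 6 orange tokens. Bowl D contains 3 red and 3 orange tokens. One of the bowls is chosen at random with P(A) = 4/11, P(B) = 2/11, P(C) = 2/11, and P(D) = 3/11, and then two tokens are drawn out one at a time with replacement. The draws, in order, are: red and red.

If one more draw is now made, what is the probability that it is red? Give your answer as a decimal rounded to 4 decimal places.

0.7731

Compute the likelihood of the observed sequence for each case: P(data | bowl A) = (6/7)(6/7) = 0.73469; P(data | bowl B) = (1/9)(1/9) = 0.012346; P(data | bowl C) = (1/7)(1/7) = 0.020408; P(data | bowl D) = (3/6)(3/6) = 0.25.
The prior-weighted likelihoods are 4/11 · 0.73469 = 0.26716, 2/11 · 0.012346 = 0.0022447, 2/11 · 0.020408 = 0.0037106, 3/11 · 0.25 = 0.068182; these sum to 0.3413.
Dividing through by the total gives posterior P(bowl A | data) = 0.78278, P(bowl B | data) = 0.0065769, P(bowl C | data) = 0.010872, P(bowl D | data) = 0.19977.
Averaging over the posterior, P(red next | data) = (6/7)(0.78278) + (1/9)(0.0065769) + (1/7)(0.010872) + (1/2)(0.19977) = 0.77312.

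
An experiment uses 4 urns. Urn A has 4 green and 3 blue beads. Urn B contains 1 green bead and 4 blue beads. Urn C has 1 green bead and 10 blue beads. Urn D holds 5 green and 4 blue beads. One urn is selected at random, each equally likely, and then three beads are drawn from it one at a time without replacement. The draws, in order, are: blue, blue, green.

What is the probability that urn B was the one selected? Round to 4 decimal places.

Compute the likelihood of the observed sequence for each case: P(data | urn A) = (3/7)(2/6)(4/5) = 0.11429; P(data | urn B) = (4/5)(3/4)(1/3) = 0.2; P(data | urn C) = (10/11)(9/10)(1/9) = 0.090909; P(data | urn D) = (4/9)(3/8)(5/7) = 0.11905.
Weighting by the prior gives 1/4 · 0.11429 = 0.028571, 1/4 · 0.2 = 0.05, 1/4 · 0.090909 = 0.022727, 1/4 · 0.11905 = 0.029762; with total 0.13106.
So P(urn B | data) = (0.05) / (0.13106) = 0.3815.

0.3815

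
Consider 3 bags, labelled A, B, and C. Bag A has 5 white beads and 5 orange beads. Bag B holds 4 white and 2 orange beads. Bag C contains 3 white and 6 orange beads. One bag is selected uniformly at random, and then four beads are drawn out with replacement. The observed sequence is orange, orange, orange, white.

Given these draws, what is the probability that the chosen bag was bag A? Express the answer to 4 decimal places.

0.3361

Under each hypothesis, the probability of the observed sequence is: P(data | bag A) = (5/10)(5/10)(5/10)(5/10) = 0.0625; P(data | bag B) = (2/6)(2/6)(2/6)(4/6) = 0.024691; P(data | bag C) = (6/9)(6/9)(6/9)(3/9) = 0.098765.
Multiplying each by its prior: 1/3 · 0.0625 = 0.020833, 1/3 · 0.024691 = 0.0082305, 1/3 · 0.098765 = 0.032922; summing to 0.061986.
By Bayes' rule, P(bag A | data) = (0.020833) / (0.061986) = 0.3361.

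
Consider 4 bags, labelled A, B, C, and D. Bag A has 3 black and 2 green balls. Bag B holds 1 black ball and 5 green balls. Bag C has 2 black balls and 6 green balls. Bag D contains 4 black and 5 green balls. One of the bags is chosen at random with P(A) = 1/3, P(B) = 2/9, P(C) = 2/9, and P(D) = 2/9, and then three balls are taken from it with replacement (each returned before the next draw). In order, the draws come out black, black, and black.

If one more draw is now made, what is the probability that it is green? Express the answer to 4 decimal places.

0.4489

Under each hypothesis, the probability of the observed sequence is: P(data | bag A) = (3/5)(3/5)(3/5) = 0.216; P(data | bag B) = (1/6)(1/6)(1/6) = 0.0046296; P(data | bag C) = (2/8)(2/8)(2/8) = 0.015625; P(data | bag D) = (4/9)(4/9)(4/9) = 0.087791.
Weighting by the prior gives 1/3 · 0.216 = 0.072, 2/9 · 0.0046296 = 0.0010288, 2/9 · 0.015625 = 0.0034722, 2/9 · 0.087791 = 0.019509; with total 0.09601.
Normalising, the posterior is P(bag A | data) = 0.74992, P(bag B | data) = 0.010716, P(bag C | data) = 0.036165, P(bag D | data) = 0.2032.
The predictive probability is P(green next | data) = (2/5)(0.74992) + (5/6)(0.010716) + (3/4)(0.036165) + (5/9)(0.2032) = 0.44891.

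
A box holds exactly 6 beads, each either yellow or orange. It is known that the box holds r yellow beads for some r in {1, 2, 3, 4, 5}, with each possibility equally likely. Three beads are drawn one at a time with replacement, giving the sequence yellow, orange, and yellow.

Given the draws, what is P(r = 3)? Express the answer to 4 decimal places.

Compute the likelihood of the observed sequence for each case: P(data | r = 1) = (1/6)(5/6)(1/6) = 5/216; P(data | r = 2) = (2/6)(4/6)(2/6) = 2/27; P(data | r = 3) = (3/6)(3/6)(3/6) = 1/8; P(data | r = 4) = (4/6)(2/6)(4/6) = 4/27; P(data | r = 5) = (5/6)(1/6)(5/6) = 25/216.
Multiplying each by its prior: 1/5 · 5/216 = 1/216, 1/5 · 2/27 = 2/135, 1/5 · 1/8 = 1/40, 1/5 · 4/27 = 4/135, 1/5 · 25/216 = 5/216; these sum to 7/72.
Hence P(r = 3 | data) = (1/40) / (7/72) = 9/35.

0.2571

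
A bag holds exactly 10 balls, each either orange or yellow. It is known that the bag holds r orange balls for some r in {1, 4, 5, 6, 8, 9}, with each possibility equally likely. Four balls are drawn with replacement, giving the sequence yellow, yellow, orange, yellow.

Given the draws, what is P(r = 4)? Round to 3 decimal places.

0.323

For each hypothesis, P(data | H) works out to: P(data | r = 1) = (9/10)(9/10)(1/10)(9/10) = 0.0729; P(data | r = 4) = (6/10)(6/10)(4/10)(6/10) = 0.0864; P(data | r = 5) = (5/10)(5/10)(5/10)(5/10) = 0.0625; P(data | r = 6) = (4/10)(4/10)(6/10)(4/10) = 0.0384; P(data | r = 8) = (2/10)(2/10)(8/10)(2/10) = 0.0064; P(data | r = 9) = (1/10)(1/10)(9/10)(1/10) = 0.0009.
Multiplying each by its prior: 1/6 · 0.0729 = 0.01215, 1/6 · 0.0864 = 0.0144, 1/6 · 0.0625 = 0.010417, 1/6 · 0.0384 = 0.0064, 1/6 · 0.0064 = 0.0010667, 1/6 · 0.0009 = 0.00015; these sum to 0.044583.
By Bayes' rule, P(r = 4 | data) = (0.0144) / (0.044583) = 0.32299.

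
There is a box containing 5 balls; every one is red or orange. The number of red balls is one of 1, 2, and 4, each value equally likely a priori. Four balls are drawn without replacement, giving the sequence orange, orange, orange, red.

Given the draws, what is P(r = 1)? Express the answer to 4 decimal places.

For each hypothesis, P(data | H) works out to: P(data | r = 1) = (4/5)(3/4)(2/3)(1/2) = 1/5; P(data | r = 2) = (3/5)(2/4)(1/3)(2/2) = 1/10; P(data | r = 4) = (1/5)(0/4) = 0.
The prior-weighted likelihoods are 1/3 · 1/5 = 1/15, 1/3 · 1/10 = 1/30, 1/3 · 0 = 0; these sum to 1/10.
Therefore the posterior P(r = 1 | data) = (1/15) / (1/10) = 2/3.

0.6667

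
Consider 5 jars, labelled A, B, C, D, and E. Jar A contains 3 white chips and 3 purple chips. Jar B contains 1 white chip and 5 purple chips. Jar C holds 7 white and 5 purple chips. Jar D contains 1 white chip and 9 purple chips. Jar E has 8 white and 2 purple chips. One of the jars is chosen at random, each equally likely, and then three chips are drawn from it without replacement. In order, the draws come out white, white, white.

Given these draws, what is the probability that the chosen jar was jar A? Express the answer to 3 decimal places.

0.074

The likelihood of the observed sequence under each hypothesis: P(data | jar A) = (3/6)(2/5)(1/4) = 0.05; P(data | jar B) = (1/6)(0/5) = 0; P(data | jar C) = (7/12)(6/11)(5/10) = 0.15909; P(data | jar D) = (1/10)(0/9) = 0; P(data | jar E) = (8/10)(7/9)(6/8) = 0.46667.
The prior-weighted likelihoods are 1/5 · 0.05 = 0.01, 1/5 · 0 = 0, 1/5 · 0.15909 = 0.031818, 1/5 · 0 = 0, 1/5 · 0.46667 = 0.093333; summing to 0.13515.
Therefore the posterior P(jar A | data) = (0.01) / (0.13515) = 0.073991.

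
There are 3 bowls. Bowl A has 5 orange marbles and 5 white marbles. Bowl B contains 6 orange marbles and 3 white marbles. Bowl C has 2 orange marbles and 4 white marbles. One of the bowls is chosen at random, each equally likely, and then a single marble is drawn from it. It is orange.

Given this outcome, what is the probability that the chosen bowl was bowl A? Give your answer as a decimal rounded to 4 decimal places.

The likelihood of this draw under each hypothesis: P(data | bowl A) = (5/10) = 1/2; P(data | bowl B) = (6/9) = 2/3; P(data | bowl C) = (2/6) = 1/3.
The prior-weighted likelihoods are 1/3 · 1/2 = 1/6, 1/3 · 2/3 = 2/9, 1/3 · 1/3 = 1/9; with total 1/2.
So P(bowl A | data) = (1/6) / (1/2) = 1/3.

0.3333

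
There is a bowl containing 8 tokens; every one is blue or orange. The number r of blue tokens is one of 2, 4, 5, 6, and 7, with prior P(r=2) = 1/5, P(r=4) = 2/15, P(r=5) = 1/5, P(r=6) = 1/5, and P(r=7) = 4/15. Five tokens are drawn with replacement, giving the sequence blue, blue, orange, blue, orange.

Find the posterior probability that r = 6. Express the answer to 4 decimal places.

0.2529

The likelihood of the observed sequence under each hypothesis: P(data | r = 2) = (2/8)(2/8)(6/8)(2/8)(6/8) = 0.0087891; P(data | r = 4) = (4/8)(4/8)(4/8)(4/8)(4/8) = 0.03125; P(data | r = 5) = (5/8)(5/8)(3/8)(5/8)(3/8) = 0.034332; P(data | r = 6) = (6/8)(6/8)(2/8)(6/8)(2/8) = 0.026367; P(data | r = 7) = (7/8)(7/8)(1/8)(7/8)(1/8) = 0.010468.
Multiplying each by its prior: 1/5 · 0.0087891 = 0.0017578, 2/15 · 0.03125 = 0.0041667, 1/5 · 0.034332 = 0.0068665, 1/5 · 0.026367 = 0.0052734, 4/15 · 0.010468 = 0.0027913; these sum to 0.020856.
By Bayes' rule, P(r = 6 | data) = (0.0052734) / (0.020856) = 0.25285.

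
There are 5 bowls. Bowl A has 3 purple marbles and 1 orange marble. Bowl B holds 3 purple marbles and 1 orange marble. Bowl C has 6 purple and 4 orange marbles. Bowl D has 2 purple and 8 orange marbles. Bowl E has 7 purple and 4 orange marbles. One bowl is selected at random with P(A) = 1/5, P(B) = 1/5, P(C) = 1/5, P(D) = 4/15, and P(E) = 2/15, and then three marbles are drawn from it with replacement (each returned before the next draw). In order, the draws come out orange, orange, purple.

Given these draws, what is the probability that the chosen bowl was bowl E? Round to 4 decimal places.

0.1347

Compute the likelihood of the observed sequence for each case: P(data | bowl A) = (1/4)(1/4)(3/4) = 0.046875; P(data | bowl B) = (1/4)(1/4)(3/4) = 0.046875; P(data | bowl C) = (4/10)(4/10)(6/10) = 0.096; P(data | bowl D) = (8/10)(8/10)(2/10) = 0.128; P(data | bowl E) = (4/11)(4/11)(7/11) = 0.084147.
Weighting by the prior gives 1/5 · 0.046875 = 0.009375, 1/5 · 0.046875 = 0.009375, 1/5 · 0.096 = 0.0192, 4/15 · 0.128 = 0.034133, 2/15 · 0.084147 = 0.01122; these sum to 0.083303.
Hence P(bowl E | data) = (0.01122) / (0.083303) = 0.13468.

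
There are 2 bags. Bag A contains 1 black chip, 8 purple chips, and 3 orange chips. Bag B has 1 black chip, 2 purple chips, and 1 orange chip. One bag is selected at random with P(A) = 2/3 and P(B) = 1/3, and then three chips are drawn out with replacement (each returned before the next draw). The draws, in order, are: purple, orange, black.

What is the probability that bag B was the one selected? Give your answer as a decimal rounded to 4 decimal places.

0.5294

Compute the likelihood of the observed sequence for each case: P(data | bag A) = (8/12)(3/12)(1/12) = 1/72; P(data | bag B) = (2/4)(1/4)(1/4) = 1/32.
Multiplying each by its prior: 2/3 · 1/72 = 1/108, 1/3 · 1/32 = 1/96; these sum to 17/864.
Therefore the posterior P(bag B | data) = (1/96) / (17/864) = 9/17.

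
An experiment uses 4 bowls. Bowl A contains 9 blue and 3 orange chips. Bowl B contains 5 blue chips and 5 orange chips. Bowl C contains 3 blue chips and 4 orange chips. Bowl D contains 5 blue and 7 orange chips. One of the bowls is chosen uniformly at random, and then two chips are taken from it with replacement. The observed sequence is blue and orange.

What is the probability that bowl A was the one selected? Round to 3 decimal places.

The likelihood of the observed sequence under each hypothesis: P(data | bowl A) = (9/12)(3/12) = 0.1875; P(data | bowl B) = (5/10)(5/10) = 0.25; P(data | bowl C) = (3/7)(4/7) = 0.2449; P(data | bowl D) = (5/12)(7/12) = 0.24306.
The prior-weighted likelihoods are 1/4 · 0.1875 = 0.046875, 1/4 · 0.25 = 0.0625, 1/4 · 0.2449 = 0.061224, 1/4 · 0.24306 = 0.060764; with total 0.23136.
Hence P(bowl A | data) = (0.046875) / (0.23136) = 0.2026.

0.203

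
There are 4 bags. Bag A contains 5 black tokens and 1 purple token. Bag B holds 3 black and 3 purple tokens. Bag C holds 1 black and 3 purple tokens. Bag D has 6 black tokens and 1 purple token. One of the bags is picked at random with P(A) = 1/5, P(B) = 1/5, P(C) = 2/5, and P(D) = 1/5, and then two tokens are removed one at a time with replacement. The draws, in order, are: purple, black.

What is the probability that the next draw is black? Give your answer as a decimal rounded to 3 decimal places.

For each hypothesis, P(data | H) works out to: P(data | bag A) = (1/6)(5/6) = 0.13889; P(data | bag B) = (3/6)(3/6) = 0.25; P(data | bag C) = (3/4)(1/4) = 0.1875; P(data | bag D) = (1/7)(6/7) = 0.12245.
Weighting by the prior gives 1/5 · 0.13889 = 0.027778, 1/5 · 0.25 = 0.05, 2/5 · 0.1875 = 0.075, 1/5 · 0.12245 = 0.02449; summing to 0.17727.
Normalising, the posterior is P(bag A | data) = 0.1567, P(bag B | data) = 0.28206, P(bag C | data) = 0.42309, P(bag D | data) = 0.13815.
Averaging over the posterior, P(black next | data) = (5/6)(0.1567) + (1/2)(0.28206) + (1/4)(0.42309) + (6/7)(0.13815) = 0.4958.

0.496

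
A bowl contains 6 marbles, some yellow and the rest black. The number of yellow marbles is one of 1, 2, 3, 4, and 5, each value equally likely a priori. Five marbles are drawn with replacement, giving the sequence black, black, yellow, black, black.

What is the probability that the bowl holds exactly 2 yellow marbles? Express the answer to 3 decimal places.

For each hypothesis, P(data | H) works out to: P(data | r = 1) = (5/6)(5/6)(1/6)(5/6)(5/6) = 0.080376; P(data | r = 2) = (4/6)(4/6)(2/6)(4/6)(4/6) = 0.065844; P(data | r = 3) = (3/6)(3/6)(3/6)(3/6)(3/6) = 0.03125; P(data | r = 4) = (2/6)(2/6)(4/6)(2/6)(2/6) = 0.0082305; P(data | r = 5) = (1/6)(1/6)(5/6)(1/6)(1/6) = 0.000643.
The prior-weighted likelihoods are 1/5 · 0.080376 = 0.016075, 1/5 · 0.065844 = 0.013169, 1/5 · 0.03125 = 0.00625, 1/5 · 0.0082305 = 0.0016461, 1/5 · 0.000643 = 0.0001286; with total 0.037269.
Hence P(r = 2 | data) = (0.013169) / (0.037269) = 0.35335.

0.353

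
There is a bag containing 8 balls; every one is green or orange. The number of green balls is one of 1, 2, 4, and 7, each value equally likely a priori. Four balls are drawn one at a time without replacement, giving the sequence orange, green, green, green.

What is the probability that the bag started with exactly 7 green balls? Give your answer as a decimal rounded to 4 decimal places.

The likelihood of the observed sequence under each hypothesis: P(data | r = 1) = (7/8)(1/7)(0/6) = 0; P(data | r = 2) = (6/8)(2/7)(1/6)(0/5) = 0; P(data | r = 4) = (4/8)(4/7)(3/6)(2/5) = 0.057143; P(data | r = 7) = (1/8)(7/7)(6/6)(5/5) = 0.125.
Multiplying each by its prior: 1/4 · 0 = 0, 1/4 · 0 = 0, 1/4 · 0.057143 = 0.014286, 1/4 · 0.125 = 0.03125; summing to 0.045536.
Hence P(r = 7 | data) = (0.03125) / (0.045536) = 0.68627.

0.6863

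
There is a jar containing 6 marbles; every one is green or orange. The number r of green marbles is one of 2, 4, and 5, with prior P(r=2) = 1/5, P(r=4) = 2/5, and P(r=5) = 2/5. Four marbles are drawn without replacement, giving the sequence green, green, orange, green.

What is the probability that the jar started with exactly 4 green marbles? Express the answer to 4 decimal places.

0.4444

The likelihood of the observed sequence under each hypothesis: P(data | r = 2) = (2/6)(1/5)(4/4)(0/3) = 0; P(data | r = 4) = (4/6)(3/5)(2/4)(2/3) = 2/15; P(data | r = 5) = (5/6)(4/5)(1/4)(3/3) = 1/6.
Weighting by the prior gives 1/5 · 0 = 0, 2/5 · 2/15 = 4/75, 2/5 · 1/6 = 1/15; with total 3/25.
Hence P(r = 4 | data) = (4/75) / (3/25) = 4/9.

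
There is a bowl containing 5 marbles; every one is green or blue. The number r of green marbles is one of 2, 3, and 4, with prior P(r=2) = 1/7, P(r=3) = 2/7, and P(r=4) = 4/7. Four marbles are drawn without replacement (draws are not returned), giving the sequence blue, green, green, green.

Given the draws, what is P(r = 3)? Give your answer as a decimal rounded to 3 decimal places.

Under each hypothesis, the probability of the observed sequence is: P(data | r = 2) = (3/5)(2/4)(1/3)(0/2) = 0; P(data | r = 3) = (2/5)(3/4)(2/3)(1/2) = 1/10; P(data | r = 4) = (1/5)(4/4)(3/3)(2/2) = 1/5.
The prior-weighted likelihoods are 1/7 · 0 = 0, 2/7 · 1/10 = 1/35, 4/7 · 1/5 = 4/35; with total 1/7.
Therefore the posterior P(r = 3 | data) = (1/35) / (1/7) = 1/5.

0.200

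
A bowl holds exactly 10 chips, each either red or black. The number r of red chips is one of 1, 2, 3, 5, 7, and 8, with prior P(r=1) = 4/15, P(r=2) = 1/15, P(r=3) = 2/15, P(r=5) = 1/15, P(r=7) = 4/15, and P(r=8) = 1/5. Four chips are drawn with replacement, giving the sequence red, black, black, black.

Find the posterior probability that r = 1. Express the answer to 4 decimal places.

For each hypothesis, P(data | H) works out to: P(data | r = 1) = (1/10)(9/10)(9/10)(9/10) = 0.0729; P(data | r = 2) = (2/10)(8/10)(8/10)(8/10) = 0.1024; P(data | r = 3) = (3/10)(7/10)(7/10)(7/10) = 0.1029; P(data | r = 5) = (5/10)(5/10)(5/10)(5/10) = 0.0625; P(data | r = 7) = (7/10)(3/10)(3/10)(3/10) = 0.0189; P(data | r = 8) = (8/10)(2/10)(2/10)(2/10) = 0.0064.
Multiplying each by its prior: 4/15 · 0.0729 = 0.01944, 1/15 · 0.1024 = 0.0068267, 2/15 · 0.1029 = 0.01372, 1/15 · 0.0625 = 0.0041667, 4/15 · 0.0189 = 0.00504, 1/5 · 0.0064 = 0.00128; summing to 0.050473.
Therefore the posterior P(r = 1 | data) = (0.01944) / (0.050473) = 0.38515.

0.3852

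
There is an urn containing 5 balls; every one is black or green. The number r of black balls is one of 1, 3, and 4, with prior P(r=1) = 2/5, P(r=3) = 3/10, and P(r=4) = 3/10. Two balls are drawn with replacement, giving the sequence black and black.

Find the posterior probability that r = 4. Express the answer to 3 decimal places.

0.608

The likelihood of the observed sequence under each hypothesis: P(data | r = 1) = (1/5)(1/5) = 1/25; P(data | r = 3) = (3/5)(3/5) = 9/25; P(data | r = 4) = (4/5)(4/5) = 16/25.
Multiplying each by its prior: 2/5 · 1/25 = 2/125, 3/10 · 9/25 = 27/250, 3/10 · 16/25 = 24/125; with total 79/250.
Therefore the posterior P(r = 4 | data) = (24/125) / (79/250) = 48/79.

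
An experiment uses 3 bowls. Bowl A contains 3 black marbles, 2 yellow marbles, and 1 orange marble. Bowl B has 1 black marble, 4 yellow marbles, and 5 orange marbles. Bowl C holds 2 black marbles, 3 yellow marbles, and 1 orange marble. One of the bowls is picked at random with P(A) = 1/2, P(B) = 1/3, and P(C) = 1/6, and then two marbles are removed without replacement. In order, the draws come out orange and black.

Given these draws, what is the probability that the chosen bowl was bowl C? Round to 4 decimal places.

0.1395

For each hypothesis, P(data | H) works out to: P(data | bowl A) = (1/6)(3/5) = 1/10; P(data | bowl B) = (5/10)(1/9) = 1/18; P(data | bowl C) = (1/6)(2/5) = 1/15.
Multiplying each by its prior: 1/2 · 1/10 = 1/20, 1/3 · 1/18 = 1/54, 1/6 · 1/15 = 1/90; these sum to 43/540.
Therefore the posterior P(bowl C | data) = (1/90) / (43/540) = 6/43.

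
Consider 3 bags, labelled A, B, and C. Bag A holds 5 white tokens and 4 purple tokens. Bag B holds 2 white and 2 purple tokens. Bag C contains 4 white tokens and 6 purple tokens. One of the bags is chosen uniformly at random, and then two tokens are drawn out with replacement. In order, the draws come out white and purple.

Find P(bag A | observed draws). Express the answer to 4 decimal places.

Under each hypothesis, the probability of the observed sequence is: P(data | bag A) = (5/9)(4/9) = 0.24691; P(data | bag B) = (2/4)(2/4) = 0.25; P(data | bag C) = (4/10)(6/10) = 0.24.
Weighting by the prior gives 1/3 · 0.24691 = 0.082305, 1/3 · 0.25 = 0.083333, 1/3 · 0.24 = 0.08; summing to 0.24564.
By Bayes' rule, P(bag A | data) = (0.082305) / (0.24564) = 0.33506.

0.3351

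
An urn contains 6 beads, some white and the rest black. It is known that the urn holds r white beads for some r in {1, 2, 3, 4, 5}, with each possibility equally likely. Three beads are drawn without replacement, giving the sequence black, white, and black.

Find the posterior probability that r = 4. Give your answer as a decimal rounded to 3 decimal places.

The likelihood of the observed sequence under each hypothesis: P(data | r = 1) = (5/6)(1/5)(4/4) = 1/6; P(data | r = 2) = (4/6)(2/5)(3/4) = 1/5; P(data | r = 3) = (3/6)(3/5)(2/4) = 3/20; P(data | r = 4) = (2/6)(4/5)(1/4) = 1/15; P(data | r = 5) = (1/6)(5/5)(0/4) = 0.
The prior-weighted likelihoods are 1/5 · 1/6 = 1/30, 1/5 · 1/5 = 1/25, 1/5 · 3/20 = 3/100, 1/5 · 1/15 = 1/75, 1/5 · 0 = 0; summing to 7/60.
By Bayes' rule, P(r = 4 | data) = (1/75) / (7/60) = 4/35.

0.114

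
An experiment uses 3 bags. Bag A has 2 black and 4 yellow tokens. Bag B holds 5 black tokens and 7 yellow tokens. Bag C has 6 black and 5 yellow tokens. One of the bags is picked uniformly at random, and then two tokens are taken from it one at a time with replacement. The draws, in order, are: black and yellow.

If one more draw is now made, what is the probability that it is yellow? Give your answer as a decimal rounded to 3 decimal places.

The likelihood of the observed sequence under each hypothesis: P(data | bag A) = (2/6)(4/6) = 0.22222; P(data | bag B) = (5/12)(7/12) = 0.24306; P(data | bag C) = (6/11)(5/11) = 0.24793.
Weighting by the prior gives 1/3 · 0.22222 = 0.074074, 1/3 · 0.24306 = 0.081019, 1/3 · 0.24793 = 0.082645; summing to 0.23774.
The posterior is then P(bag A | data) = 0.31158, P(bag B | data) = 0.34079, P(bag C | data) = 0.34763.
Averaging over the posterior, P(yellow next | data) = (2/3)(0.31158) + (7/12)(0.34079) + (5/11)(0.34763) = 0.56453.

0.565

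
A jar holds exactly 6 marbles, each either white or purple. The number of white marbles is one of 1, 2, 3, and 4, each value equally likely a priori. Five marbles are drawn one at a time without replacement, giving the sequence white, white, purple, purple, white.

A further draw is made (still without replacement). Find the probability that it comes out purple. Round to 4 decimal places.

0.4286

Under each hypothesis, the probability of the observed sequence is: P(data | r = 1) = (1/6)(0/5) = 0; P(data | r = 2) = (2/6)(1/5)(4/4)(3/3)(0/2) = 0; P(data | r = 3) = (3/6)(2/5)(3/4)(2/3)(1/2) = 1/20; P(data | r = 4) = (4/6)(3/5)(2/4)(1/3)(2/2) = 1/15.
The prior-weighted likelihoods are 1/4 · 0 = 0, 1/4 · 0 = 0, 1/4 · 1/20 = 1/80, 1/4 · 1/15 = 1/60; these sum to 7/240.
Normalising, the posterior is P(r = 1 | data) = 0, P(r = 2 | data) = 0, P(r = 3 | data) = 3/7, P(r = 4 | data) = 4/7.
So P(purple next | data) = Σ P(purple next | H) P(H | data) = (1)(3/7) + (0)(4/7) = 3/7.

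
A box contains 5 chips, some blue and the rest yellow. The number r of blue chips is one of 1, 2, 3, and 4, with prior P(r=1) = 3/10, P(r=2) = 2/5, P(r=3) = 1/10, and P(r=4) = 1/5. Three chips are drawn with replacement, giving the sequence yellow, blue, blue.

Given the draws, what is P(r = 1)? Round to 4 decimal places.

0.1091

Under each hypothesis, the probability of the observed sequence is: P(data | r = 1) = (4/5)(1/5)(1/5) = 4/125; P(data | r = 2) = (3/5)(2/5)(2/5) = 12/125; P(data | r = 3) = (2/5)(3/5)(3/5) = 18/125; P(data | r = 4) = (1/5)(4/5)(4/5) = 16/125.
Multiplying each by its prior: 3/10 · 4/125 = 6/625, 2/5 · 12/125 = 24/625, 1/10 · 18/125 = 9/625, 1/5 · 16/125 = 16/625; with total 11/125.
Hence P(r = 1 | data) = (6/625) / (11/125) = 6/55.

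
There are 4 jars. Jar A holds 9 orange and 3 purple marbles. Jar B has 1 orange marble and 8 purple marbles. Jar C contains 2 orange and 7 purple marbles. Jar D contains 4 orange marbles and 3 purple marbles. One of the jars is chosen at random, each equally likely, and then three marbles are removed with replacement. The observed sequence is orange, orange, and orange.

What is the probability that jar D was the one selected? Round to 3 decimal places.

0.301

The likelihood of the observed sequence under each hypothesis: P(data | jar A) = (9/12)(9/12)(9/12) = 0.42188; P(data | jar B) = (1/9)(1/9)(1/9) = 0.0013717; P(data | jar C) = (2/9)(2/9)(2/9) = 0.010974; P(data | jar D) = (4/7)(4/7)(4/7) = 0.18659.
The prior-weighted likelihoods are 1/4 · 0.42188 = 0.10547, 1/4 · 0.0013717 = 0.00034294, 1/4 · 0.010974 = 0.0027435, 1/4 · 0.18659 = 0.046647; these sum to 0.1552.
Therefore the posterior P(jar D | data) = (0.046647) / (0.1552) = 0.30056.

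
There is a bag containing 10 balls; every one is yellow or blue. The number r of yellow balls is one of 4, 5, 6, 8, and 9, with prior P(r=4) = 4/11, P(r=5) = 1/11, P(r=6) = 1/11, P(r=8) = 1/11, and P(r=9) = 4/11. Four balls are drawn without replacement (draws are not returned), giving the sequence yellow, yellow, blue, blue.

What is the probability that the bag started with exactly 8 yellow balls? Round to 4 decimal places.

0.0484

Under each hypothesis, the probability of the observed sequence is: P(data | r = 4) = (4/10)(3/9)(6/8)(5/7) = 0.071429; P(data | r = 5) = (5/10)(4/9)(5/8)(4/7) = 0.079365; P(data | r = 6) = (6/10)(5/9)(4/8)(3/7) = 0.071429; P(data | r = 8) = (8/10)(7/9)(2/8)(1/7) = 0.022222; P(data | r = 9) = (9/10)(8/9)(1/8)(0/7) = 0.
Multiplying each by its prior: 4/11 · 0.071429 = 0.025974, 1/11 · 0.079365 = 0.007215, 1/11 · 0.071429 = 0.0064935, 1/11 · 0.022222 = 0.0020202, 4/11 · 0 = 0; with total 0.041703.
Hence P(r = 8 | data) = (0.0020202) / (0.041703) = 0.048443.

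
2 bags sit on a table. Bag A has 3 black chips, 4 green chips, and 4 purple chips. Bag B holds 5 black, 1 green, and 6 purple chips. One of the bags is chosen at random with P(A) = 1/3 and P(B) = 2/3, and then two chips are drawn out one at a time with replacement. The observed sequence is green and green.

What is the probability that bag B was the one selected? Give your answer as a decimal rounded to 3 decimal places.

0.095

Compute the likelihood of the observed sequence for each case: P(data | bag A) = (4/11)(4/11) = 0.13223; P(data | bag B) = (1/12)(1/12) = 0.0069444.
Multiplying each by its prior: 1/3 · 0.13223 = 0.044077, 2/3 · 0.0069444 = 0.0046296; these sum to 0.048707.
Hence P(bag B | data) = (0.0046296) / (0.048707) = 0.095051.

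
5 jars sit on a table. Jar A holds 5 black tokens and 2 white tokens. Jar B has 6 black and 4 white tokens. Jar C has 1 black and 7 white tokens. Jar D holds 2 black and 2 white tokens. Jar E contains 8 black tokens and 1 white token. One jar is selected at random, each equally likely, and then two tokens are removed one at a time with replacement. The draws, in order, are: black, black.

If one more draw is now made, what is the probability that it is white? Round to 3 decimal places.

Under each hypothesis, the probability of the observed sequence is: P(data | jar A) = (5/7)(5/7) = 0.5102; P(data | jar B) = (6/10)(6/10) = 0.36; P(data | jar C) = (1/8)(1/8) = 0.015625; P(data | jar D) = (2/4)(2/4) = 0.25; P(data | jar E) = (8/9)(8/9) = 0.79012.
Multiplying each by its prior: 1/5 · 0.5102 = 0.10204, 1/5 · 0.36 = 0.072, 1/5 · 0.015625 = 0.003125, 1/5 · 0.25 = 0.05, 1/5 · 0.79012 = 0.15802; with total 0.38519.
Dividing through by the total gives posterior P(jar A | data) = 0.26491, P(jar B | data) = 0.18692, P(jar C | data) = 0.0081129, P(jar D | data) = 0.12981, P(jar E | data) = 0.41025.
The predictive probability is P(white next | data) = (2/7)(0.26491) + (2/5)(0.18692) + (7/8)(0.0081129) + (1/2)(0.12981) + (1/9)(0.41025) = 0.26804.

0.268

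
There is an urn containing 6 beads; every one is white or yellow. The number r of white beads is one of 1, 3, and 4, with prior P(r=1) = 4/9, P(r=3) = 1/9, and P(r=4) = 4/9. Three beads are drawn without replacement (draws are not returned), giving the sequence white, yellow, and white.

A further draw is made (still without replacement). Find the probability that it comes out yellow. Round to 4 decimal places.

Compute the likelihood of the observed sequence for each case: P(data | r = 1) = (1/6)(5/5)(0/4) = 0; P(data | r = 3) = (3/6)(3/5)(2/4) = 3/20; P(data | r = 4) = (4/6)(2/5)(3/4) = 1/5.
Weighting by the prior gives 4/9 · 0 = 0, 1/9 · 3/20 = 1/60, 4/9 · 1/5 = 4/45; these sum to 19/180.
Dividing through by the total gives posterior P(r = 1 | data) = 0, P(r = 3 | data) = 3/19, P(r = 4 | data) = 16/19.
Averaging over the posterior, P(yellow next | data) = (2/3)(3/19) + (1/3)(16/19) = 22/57.

0.3860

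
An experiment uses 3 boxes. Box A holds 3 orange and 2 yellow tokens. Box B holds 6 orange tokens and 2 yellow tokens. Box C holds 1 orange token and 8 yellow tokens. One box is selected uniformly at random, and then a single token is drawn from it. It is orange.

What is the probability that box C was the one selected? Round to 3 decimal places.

Under each hypothesis, the probability of this draw is: P(data | box A) = (3/5) = 3/5; P(data | box B) = (6/8) = 3/4; P(data | box C) = (1/9) = 1/9.
Weighting by the prior gives 1/3 · 3/5 = 1/5, 1/3 · 3/4 = 1/4, 1/3 · 1/9 = 1/27; these sum to 263/540.
By Bayes' rule, P(box C | data) = (1/27) / (263/540) = 20/263.

0.076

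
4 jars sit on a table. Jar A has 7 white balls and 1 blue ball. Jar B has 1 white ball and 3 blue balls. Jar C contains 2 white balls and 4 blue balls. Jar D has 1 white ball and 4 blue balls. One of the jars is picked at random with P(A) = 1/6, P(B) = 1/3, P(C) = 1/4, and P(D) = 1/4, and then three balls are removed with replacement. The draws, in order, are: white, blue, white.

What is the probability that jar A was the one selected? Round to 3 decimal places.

Compute the likelihood of the observed sequence for each case: P(data | jar A) = (7/8)(1/8)(7/8) = 0.095703; P(data | jar B) = (1/4)(3/4)(1/4) = 0.046875; P(data | jar C) = (2/6)(4/6)(2/6) = 0.074074; P(data | jar D) = (1/5)(4/5)(1/5) = 0.032.
The prior-weighted likelihoods are 1/6 · 0.095703 = 0.015951, 1/3 · 0.046875 = 0.015625, 1/4 · 0.074074 = 0.018519, 1/4 · 0.032 = 0.008; these sum to 0.058094.
By Bayes' rule, P(jar A | data) = (0.015951) / (0.058094) = 0.27456.

0.275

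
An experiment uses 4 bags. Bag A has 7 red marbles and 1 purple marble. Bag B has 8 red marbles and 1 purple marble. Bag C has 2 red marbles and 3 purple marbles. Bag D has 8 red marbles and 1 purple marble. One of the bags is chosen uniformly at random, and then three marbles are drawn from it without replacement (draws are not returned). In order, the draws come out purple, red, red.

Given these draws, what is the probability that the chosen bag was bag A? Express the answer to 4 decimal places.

Under each hypothesis, the probability of the observed sequence is: P(data | bag A) = (1/8)(7/7)(6/6) = 0.125; P(data | bag B) = (1/9)(8/8)(7/7) = 0.11111; P(data | bag C) = (3/5)(2/4)(1/3) = 0.1; P(data | bag D) = (1/9)(8/8)(7/7) = 0.11111.
Weighting by the prior gives 1/4 · 0.125 = 0.03125, 1/4 · 0.11111 = 0.027778, 1/4 · 0.1 = 0.025, 1/4 · 0.11111 = 0.027778; summing to 0.11181.
Hence P(bag A | data) = (0.03125) / (0.11181) = 0.2795.

0.2795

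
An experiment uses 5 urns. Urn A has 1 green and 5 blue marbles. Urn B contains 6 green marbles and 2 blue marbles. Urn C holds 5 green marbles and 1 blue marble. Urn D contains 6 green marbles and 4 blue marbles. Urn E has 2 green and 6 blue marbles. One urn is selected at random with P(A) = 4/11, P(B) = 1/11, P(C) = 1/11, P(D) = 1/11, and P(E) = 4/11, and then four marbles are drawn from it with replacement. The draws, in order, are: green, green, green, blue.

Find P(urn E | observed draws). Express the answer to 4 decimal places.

Under each hypothesis, the probability of the observed sequence is: P(data | urn A) = (1/6)(1/6)(1/6)(5/6) = 0.003858; P(data | urn B) = (6/8)(6/8)(6/8)(2/8) = 0.10547; P(data | urn C) = (5/6)(5/6)(5/6)(1/6) = 0.096451; P(data | urn D) = (6/10)(6/10)(6/10)(4/10) = 0.0864; P(data | urn E) = (2/8)(2/8)(2/8)(6/8) = 0.011719.
Weighting by the prior gives 4/11 · 0.003858 = 0.0014029, 1/11 · 0.10547 = 0.0095881, 1/11 · 0.096451 = 0.0087682, 1/11 · 0.0864 = 0.0078545, 4/11 · 0.011719 = 0.0042614; these sum to 0.031875.
By Bayes' rule, P(urn E | data) = (0.0042614) / (0.031875) = 0.13369.

0.1337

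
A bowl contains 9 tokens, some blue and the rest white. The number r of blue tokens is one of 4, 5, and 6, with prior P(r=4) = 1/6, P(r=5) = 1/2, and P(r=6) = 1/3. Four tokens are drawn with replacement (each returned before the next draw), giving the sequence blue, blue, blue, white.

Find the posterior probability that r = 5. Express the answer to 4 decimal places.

0.4814

Compute the likelihood of the observed sequence for each case: P(data | r = 4) = (4/9)(4/9)(4/9)(5/9) = 0.048773; P(data | r = 5) = (5/9)(5/9)(5/9)(4/9) = 0.076208; P(data | r = 6) = (6/9)(6/9)(6/9)(3/9) = 0.098765.
Multiplying each by its prior: 1/6 · 0.048773 = 0.0081288, 1/2 · 0.076208 = 0.038104, 1/3 · 0.098765 = 0.032922; summing to 0.079155.
So P(r = 5 | data) = (0.038104) / (0.079155) = 0.48139.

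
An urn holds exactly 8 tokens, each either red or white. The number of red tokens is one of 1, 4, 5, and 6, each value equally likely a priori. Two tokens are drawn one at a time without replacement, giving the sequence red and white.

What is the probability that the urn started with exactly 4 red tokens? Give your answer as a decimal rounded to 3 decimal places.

0.320

Compute the likelihood of the observed sequence for each case: P(data | r = 1) = (1/8)(7/7) = 1/8; P(data | r = 4) = (4/8)(4/7) = 2/7; P(data | r = 5) = (5/8)(3/7) = 15/56; P(data | r = 6) = (6/8)(2/7) = 3/14.
Multiplying each by its prior: 1/4 · 1/8 = 1/32, 1/4 · 2/7 = 1/14, 1/4 · 15/56 = 15/224, 1/4 · 3/14 = 3/56; summing to 25/112.
Hence P(r = 4 | data) = (1/14) / (25/112) = 8/25.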